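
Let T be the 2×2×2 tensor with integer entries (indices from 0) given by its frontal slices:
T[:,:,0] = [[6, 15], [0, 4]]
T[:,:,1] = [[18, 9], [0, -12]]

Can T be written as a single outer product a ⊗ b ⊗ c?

No

The mode-2 unfolding of T (rows indexed by j, columns by (i,k) = (0,0), (0,1), (1,0), (1,1)) is [[6, 18, 0, 0], [15, 9, 4, -12]].
There the 2×2 minor on rows j ∈ {0, 1}, columns (i,k) ∈ {(0,0), (0,1)} is det [[6, 18], [15, 9]] = -216 ≠ 0, so this unfolding has rank ≥ 2; CP rank is at least every unfolding rank, so rank(T) ≥ 2.
In particular rank(T) ≥ 2 > 1, so T is not rank-1.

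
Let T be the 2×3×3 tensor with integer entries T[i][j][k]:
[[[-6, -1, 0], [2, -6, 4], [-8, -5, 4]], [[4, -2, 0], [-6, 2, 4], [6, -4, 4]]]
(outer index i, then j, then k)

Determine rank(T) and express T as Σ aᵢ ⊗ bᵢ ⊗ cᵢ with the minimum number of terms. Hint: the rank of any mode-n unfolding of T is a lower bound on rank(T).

Lower bound: the mode-3 unfolding of T (rows indexed by k, columns by (i,j) = (0,0), (0,1), (0,2), (1,0), (1,1), (1,2)) is [[-6, 2, -8, 4, -6, 6], [-1, -6, -5, -2, 2, -4], [0, 4, 4, 0, 4, 4]].
There the 3×3 minor on rows k ∈ {0, 1, 2}, columns (i,j) ∈ {(0,0), (0,1), (0,2)} is det [[-6, 2, -8], [-1, -6, -5], [0, 4, 4]] = 64 ≠ 0, so this unfolding has rank ≥ 3; CP rank is at least every unfolding rank, so rank(T) ≥ 3. (This is only a lower bound: in general the CP rank may exceed every unfolding rank, so we still need to exhibit 3 rank-1 terms summing to T.)
Upper bound: T is a sum of 3 rank-1 terms, T = [1, -2] ⊗ [1, -2, 1] ⊗ [-2, 1, 0] + [1, 0] ⊗ [1, 1, 2] ⊗ [-4, -2, 0] + [1, 1] ⊗ [0, 1, 1] ⊗ [2, -2, 4] (written with every a and b primitive with positive leading entry and the scale carried by c; CP decompositions are not unique, and this one is verified by expanding entrywise), so rank(T) ≤ 3.
These bounds meet, so rank(T) = 3.

rank(T) = 3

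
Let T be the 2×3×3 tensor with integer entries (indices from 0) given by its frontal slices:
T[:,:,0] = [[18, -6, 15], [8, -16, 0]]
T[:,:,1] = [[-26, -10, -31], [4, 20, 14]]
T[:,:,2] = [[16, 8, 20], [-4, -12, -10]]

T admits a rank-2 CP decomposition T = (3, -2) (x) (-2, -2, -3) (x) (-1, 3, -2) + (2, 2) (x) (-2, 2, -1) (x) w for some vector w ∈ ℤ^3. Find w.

w = (-3, 2, -1)

Subtract the known terms from T to get the rank-1 residual R = (2, 2) (x) (-2, 2, -1) (x) w, so R[i,j,k] = a[i]·b[j]·w[k]. Pick indices with nonzero a[0]·b[0] = (2)·(-2) = -4. Only the fibre through (0,0,·) is needed: R[0,0,:] = T[0,0,:] − Σₗ aₗ[0]bₗ[0]cₗ = [18, -26, 16] − (3)·(-2)·(-1, 3, -2) = [12, -8, 4]. Then w[k] = R[0,0,k] / -4 for each k, giving w = [12, -8, 4] / -4 = (-3, 2, -1).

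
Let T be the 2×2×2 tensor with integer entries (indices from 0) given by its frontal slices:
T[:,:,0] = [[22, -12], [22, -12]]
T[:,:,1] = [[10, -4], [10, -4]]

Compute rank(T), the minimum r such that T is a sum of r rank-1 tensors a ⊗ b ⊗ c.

Lower bound: the mode-3 unfolding of T (rows indexed by k, columns by (i,j) = (0,0), (0,1), (1,0), (1,1)) is [[22, -12, 22, -12], [10, -4, 10, -4]].
There the 2×2 minor on rows k ∈ {0, 1}, columns (i,j) ∈ {(0,0), (0,1)} is det [[22, -12], [10, -4]] = 32 ≠ 0, so this unfolding has rank ≥ 2; CP rank is at least every unfolding rank, so rank(T) ≥ 2. (Unfolding ranks only ever bound the CP rank from below — rank(T) can be strictly larger than all of them — so the matching upper bound has to come from an explicit 2-term decomposition.)
Upper bound — finding two terms. Every mode-1 slice of T is a multiple of one matrix: T[i,:,:] = a[i]·M with a = (1, 1) and M = [[22, 10], [-12, -4]] (rows indexed by j, columns by k). So it suffices to write M as a sum of two rank-1 matrices.
Splitting M by its rows (j = 0, 1), M = (1, 0)(22, 10)ᵀ + (0, 1)(-12, -4)ᵀ.
Hence T = (1, 1) ⊗ (1, 0) ⊗ (22, 10) + (1, 1) ⊗ (0, 1) ⊗ (-12, -4), so rank(T) ≤ 2.
These bounds meet, so rank(T) = 2.

2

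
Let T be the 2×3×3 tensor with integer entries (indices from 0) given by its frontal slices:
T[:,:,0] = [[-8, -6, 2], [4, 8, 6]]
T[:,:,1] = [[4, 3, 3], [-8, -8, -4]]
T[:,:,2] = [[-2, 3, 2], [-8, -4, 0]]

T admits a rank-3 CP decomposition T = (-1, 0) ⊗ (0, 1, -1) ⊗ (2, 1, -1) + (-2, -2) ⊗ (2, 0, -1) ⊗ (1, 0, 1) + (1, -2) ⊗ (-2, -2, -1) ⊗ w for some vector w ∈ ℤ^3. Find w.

w = (2, -2, -1)

Subtract the known terms from T to get the rank-1 residual R = (1, -2) ⊗ (-2, -2, -1) ⊗ w, so R[i,j,k] = a[i]·b[j]·w[k]. Pick indices with nonzero a[0]·b[0] = (1)·(-2) = -2. Only the fibre through (0,0,·) is needed: R[0,0,:] = T[0,0,:] − Σₗ aₗ[0]bₗ[0]cₗ = [-8, 4, -2] − (-1)·(0)·(2, 1, -1) − (-2)·(2)·(1, 0, 1) = [-4, 4, 2]. Then w[k] = R[0,0,k] / -2 for each k, giving w = [-4, 4, 2] / -2 = (2, -2, -1).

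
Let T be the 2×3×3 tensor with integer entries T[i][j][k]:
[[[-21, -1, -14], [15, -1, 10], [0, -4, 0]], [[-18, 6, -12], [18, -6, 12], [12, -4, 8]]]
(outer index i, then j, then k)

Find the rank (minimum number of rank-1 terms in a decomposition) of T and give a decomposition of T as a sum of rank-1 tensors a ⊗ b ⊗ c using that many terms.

rank(T) = 2

Lower bound: the mode-1 unfolding of T (rows indexed by i, columns by (j,k) = (0,0), (0,1), (0,2), (1,0), (1,1), (1,2), (2,0), (2,1), (2,2)) is [[-21, -1, -14, 15, -1, 10, 0, -4, 0], [-18, 6, -12, 18, -6, 12, 12, -4, 8]].
There the 2×2 minor on rows i ∈ {0, 1}, columns (j,k) ∈ {(0,0), (0,1)} is det [[-21, -1], [-18, 6]] = -144 ≠ 0, so this unfolding has rank ≥ 2; CP rank is at least every unfolding rank, so rank(T) ≥ 2. (Unfolding ranks only ever bound the CP rank from below — rank(T) can be strictly larger than all of them — so the matching upper bound has to come from an explicit 2-term decomposition.)
Upper bound — finding two terms. Write S_k = T[:,:,k] for the frontal slices: S₀ = [[-21, 15, 0], [-18, 18, 12]], S₁ = [[-1, -1, -4], [6, -6, -4]], S₂ = [[-14, 10, 0], [-12, 12, 8]].
If T = a₁ ⊗ b₁ ⊗ c₁ + a₂ ⊗ b₂ ⊗ c₂ then each S_k = c₁[k]·a₁b₁ᵀ + c₂[k]·a₂b₂ᵀ. S₀ and S₁ are linearly independent, so a₁b₁ᵀ and a₂b₂ᵀ must span the same plane of matrices: they are the rank-1 matrices of the form x·S₀ + y·S₁.
The 2×2 minor of x·S₀ + y·S₁ on rows {0,1}, columns {0,1} is −108·x² + 12·y² = (-12)·(3·x − y)(3·x + y), vanishing at (x:y) = (1:3) and (1:-3).
M₁ = S₀ + 3·S₁ = [[-24, 12, -12], [0, 0, 0]] = (-12)·[1, 0][2, -1, 1]ᵀ and M₂ = S₀ − 3·S₁ = [[-18, 18, 12], [-36, 36, 24]] = (-6)·[1, 2][3, -3, -2]ᵀ, so take a₁ = [1, 0], b₁ = [2, -1, 1], a₂ = [1, 2], b₂ = [3, -3, -2].
Each slice is an integer combination of E₁ = a₁b₁ᵀ and E₂ = a₂b₂ᵀ: S₀ = −6·E₁ − 3·E₂, S₁ = −2·E₁ + E₂, S₂ = −4·E₁ − 2·E₂; reading off coefficients, c₁ = [-6, -2, -4] and c₂ = [-3, 1, -2].
Hence T = [1, 0] ⊗ [2, -1, 1] ⊗ [-6, -2, -4] + [1, 2] ⊗ [3, -3, -2] ⊗ [-3, 1, -2], so rank(T) ≤ 2.
These bounds meet, so rank(T) = 2.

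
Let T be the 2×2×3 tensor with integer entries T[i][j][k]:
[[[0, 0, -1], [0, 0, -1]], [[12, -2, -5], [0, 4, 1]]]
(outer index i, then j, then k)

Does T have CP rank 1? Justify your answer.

The mode-3 unfolding of T (rows indexed by k, columns by (i,j) = (0,0), (0,1), (1,0), (1,1)) is [[0, 0, 12, 0], [0, 0, -2, 4], [-1, -1, -5, 1]].
There the 3×3 minor on rows k ∈ {0, 1, 2}, columns (i,j) ∈ {(0,0), (1,0), (1,1)} is det [[0, 12, 0], [0, -2, 4], [-1, -5, 1]] = -48 ≠ 0, so this unfolding has rank ≥ 3; CP rank is at least every unfolding rank, so rank(T) ≥ 3.
In particular rank(T) ≥ 3 > 1, so T is not rank-1.

No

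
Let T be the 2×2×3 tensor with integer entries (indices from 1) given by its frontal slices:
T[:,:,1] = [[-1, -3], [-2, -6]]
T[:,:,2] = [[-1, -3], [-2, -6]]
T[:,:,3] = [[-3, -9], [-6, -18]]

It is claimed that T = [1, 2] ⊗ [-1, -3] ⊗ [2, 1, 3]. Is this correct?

Reconstruct entry (1,1,1) from the claimed factors: Σₗ aₗ[1]bₗ[1]cₗ[1] = (1)·(-1)·(2) = -2, but T[1,1,1] = -1. The claim is false.

No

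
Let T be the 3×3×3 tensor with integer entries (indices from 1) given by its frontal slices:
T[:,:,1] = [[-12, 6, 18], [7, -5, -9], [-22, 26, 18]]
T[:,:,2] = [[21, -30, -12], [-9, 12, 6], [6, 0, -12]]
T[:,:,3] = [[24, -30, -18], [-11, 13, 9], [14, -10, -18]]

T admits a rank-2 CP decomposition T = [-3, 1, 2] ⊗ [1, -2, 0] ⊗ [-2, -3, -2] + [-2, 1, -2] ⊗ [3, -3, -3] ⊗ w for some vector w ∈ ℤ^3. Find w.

w = [3, -2, -3]

Subtract the known terms from T to get the rank-1 residual R = [-2, 1, -2] ⊗ [3, -3, -3] ⊗ w, so R[i,j,k] = a[i]·b[j]·w[k]. Pick indices with nonzero a[1]·b[1] = (-2)·(3) = -6. Only the fibre through (1,1,·) is needed: R[1,1,:] = T[1,1,:] − Σₗ aₗ[1]bₗ[1]cₗ = [-12, 21, 24] − (-3)·(1)·[-2, -3, -2] = [-18, 12, 18]. Then w[k] = R[1,1,k] / -6 for each k, giving w = [-18, 12, 18] / -6 = [3, -2, -3].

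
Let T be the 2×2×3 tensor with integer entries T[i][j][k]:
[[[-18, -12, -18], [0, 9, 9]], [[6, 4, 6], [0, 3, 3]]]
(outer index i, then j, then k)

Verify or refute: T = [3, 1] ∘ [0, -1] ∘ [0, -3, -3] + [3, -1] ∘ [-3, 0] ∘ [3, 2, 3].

Reconstruct entry (0,0,0) from the claimed factors: Σₗ aₗ[0]bₗ[0]cₗ[0] = (3)·(0)·(0) + (3)·(-3)·(3) = -27, but T[0,0,0] = -18. The claim is false.

No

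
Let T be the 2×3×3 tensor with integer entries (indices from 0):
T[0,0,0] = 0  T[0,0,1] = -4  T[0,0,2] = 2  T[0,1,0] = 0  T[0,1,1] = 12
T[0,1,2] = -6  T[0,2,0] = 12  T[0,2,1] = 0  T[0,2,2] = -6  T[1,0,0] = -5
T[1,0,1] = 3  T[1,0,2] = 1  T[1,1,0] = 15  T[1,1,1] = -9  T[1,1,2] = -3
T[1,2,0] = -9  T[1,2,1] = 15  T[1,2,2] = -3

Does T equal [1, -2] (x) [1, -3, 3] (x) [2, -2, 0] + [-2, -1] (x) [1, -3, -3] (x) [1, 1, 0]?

Reconstruct entry (0,0,2) from the claimed factors: Σₗ aₗ[0]bₗ[0]cₗ[2] = (1)·(1)·(0) + (-2)·(1)·(0) = 0, but T[0,0,2] = 2. The claim is false.

No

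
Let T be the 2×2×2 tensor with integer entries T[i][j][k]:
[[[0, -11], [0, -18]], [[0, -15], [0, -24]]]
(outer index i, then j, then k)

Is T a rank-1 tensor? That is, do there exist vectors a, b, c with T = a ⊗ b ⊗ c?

No

The mode-2 unfolding of T (rows indexed by j, columns by (i,k) = (0,0), (0,1), (1,0), (1,1)) is [[0, -11, 0, -15], [0, -18, 0, -24]].
There the 2×2 minor on rows j ∈ {0, 1}, columns (i,k) ∈ {(0,1), (1,1)} is det [[-11, -15], [-18, -24]] = -6 ≠ 0, so this unfolding has rank ≥ 2; CP rank is at least every unfolding rank, so rank(T) ≥ 2.
In particular rank(T) ≥ 2 > 1, so T is not rank-1.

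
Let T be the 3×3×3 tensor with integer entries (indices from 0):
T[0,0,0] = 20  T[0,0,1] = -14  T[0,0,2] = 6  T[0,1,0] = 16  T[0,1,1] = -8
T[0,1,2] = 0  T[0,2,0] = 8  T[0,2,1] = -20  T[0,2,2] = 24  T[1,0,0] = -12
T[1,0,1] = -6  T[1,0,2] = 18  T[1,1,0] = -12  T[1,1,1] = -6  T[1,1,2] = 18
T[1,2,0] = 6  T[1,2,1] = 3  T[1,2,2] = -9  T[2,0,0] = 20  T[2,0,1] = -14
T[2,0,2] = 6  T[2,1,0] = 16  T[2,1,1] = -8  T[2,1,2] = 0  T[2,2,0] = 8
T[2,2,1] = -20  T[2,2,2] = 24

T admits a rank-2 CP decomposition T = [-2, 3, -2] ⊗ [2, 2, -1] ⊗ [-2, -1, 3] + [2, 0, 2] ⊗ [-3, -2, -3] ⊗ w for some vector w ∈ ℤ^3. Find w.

w = [-2, 3, -3]

Subtract the known terms from T to get the rank-1 residual R = [2, 0, 2] ⊗ [-3, -2, -3] ⊗ w, so R[i,j,k] = a[i]·b[j]·w[k]. Pick indices with nonzero a[0]·b[0] = (2)·(-3) = -6. Only the fibre through (0,0,·) is needed: R[0,0,:] = T[0,0,:] − Σₗ aₗ[0]bₗ[0]cₗ = [20, -14, 6] − (-2)·(2)·[-2, -1, 3] = [12, -18, 18]. Then w[k] = R[0,0,k] / -6 for each k, giving w = [12, -18, 18] / -6 = [-2, 3, -3].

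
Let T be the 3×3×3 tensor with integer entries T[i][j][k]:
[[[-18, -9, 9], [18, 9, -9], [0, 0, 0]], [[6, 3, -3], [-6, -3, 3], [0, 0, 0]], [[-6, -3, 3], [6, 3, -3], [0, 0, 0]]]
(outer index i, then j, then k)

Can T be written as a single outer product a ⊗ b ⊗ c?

Yes

If T = a ⊗ b ⊗ c then every fibre of T is a multiple of the corresponding factor, so read the factors off the fibres through the nonzero entry T[0,0,0] = -18.
The mode-1 fibre T[:,0,0] = [-18, 6, -6] gives a = [3, -1, 1] (primitive direction); the mode-2 fibre T[0,:,0] = [-18, 18, 0] gives b = [1, -1, 0]; then c[k] = T[0,0,k] / (a[0]·b[0]) = [-18, -9, 9] / 3 = [-6, -3, 3].
Expanding [3, -1, 1] ⊗ [1, -1, 0] ⊗ [-6, -3, 3] reproduces all 27 entries of T, so T = [3, -1, 1] ⊗ [1, -1, 0] ⊗ [-6, -3, 3] and rank(T) ≤ 1.
Equivalently every frontal slice T[:,:,k] is c[k] times the rank-1 matrix [3, -1, 1] ⊗ [1, -1, 0]. So T has rank 1 (it is nonzero).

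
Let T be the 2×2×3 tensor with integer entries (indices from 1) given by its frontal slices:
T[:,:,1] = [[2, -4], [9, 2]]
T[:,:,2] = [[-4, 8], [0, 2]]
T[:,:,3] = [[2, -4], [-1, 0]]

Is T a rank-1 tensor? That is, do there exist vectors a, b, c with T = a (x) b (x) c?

The mode-3 unfolding of T (rows indexed by k, columns by (i,j) = (1,1), (1,2), (2,1), (2,2)) is [[2, -4, 9, 2], [-4, 8, 0, 2], [2, -4, -1, 0]].
There the 3×3 minor on rows k ∈ {1, 2, 3}, columns (i,j) ∈ {(1,1), (2,1), (2,2)} is det [[2, 9, 2], [-4, 0, 2], [2, -1, 0]] = 48 ≠ 0, so this unfolding has rank ≥ 3; CP rank is at least every unfolding rank, so rank(T) ≥ 3.
In particular rank(T) ≥ 3 > 1, so T is not rank-1.

No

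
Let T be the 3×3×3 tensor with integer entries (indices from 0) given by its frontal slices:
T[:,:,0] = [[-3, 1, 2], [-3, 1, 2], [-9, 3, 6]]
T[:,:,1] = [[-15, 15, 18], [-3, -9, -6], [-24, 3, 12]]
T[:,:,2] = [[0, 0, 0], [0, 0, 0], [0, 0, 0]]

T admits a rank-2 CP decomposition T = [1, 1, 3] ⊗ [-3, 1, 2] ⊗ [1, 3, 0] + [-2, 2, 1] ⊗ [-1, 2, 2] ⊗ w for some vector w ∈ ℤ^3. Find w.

Subtract the known terms from T to get the rank-1 residual R = [-2, 2, 1] ⊗ [-1, 2, 2] ⊗ w, so R[i,j,k] = a[i]·b[j]·w[k]. Pick indices with nonzero a[0]·b[0] = (-2)·(-1) = 2. Only the fibre through (0,0,·) is needed: R[0,0,:] = T[0,0,:] − Σₗ aₗ[0]bₗ[0]cₗ = [-3, -15, 0] − (1)·(-3)·[1, 3, 0] = [0, -6, 0]. Then w[k] = R[0,0,k] / 2 for each k, giving w = [0, -6, 0] / 2 = [0, -3, 0].

w = [0, -3, 0]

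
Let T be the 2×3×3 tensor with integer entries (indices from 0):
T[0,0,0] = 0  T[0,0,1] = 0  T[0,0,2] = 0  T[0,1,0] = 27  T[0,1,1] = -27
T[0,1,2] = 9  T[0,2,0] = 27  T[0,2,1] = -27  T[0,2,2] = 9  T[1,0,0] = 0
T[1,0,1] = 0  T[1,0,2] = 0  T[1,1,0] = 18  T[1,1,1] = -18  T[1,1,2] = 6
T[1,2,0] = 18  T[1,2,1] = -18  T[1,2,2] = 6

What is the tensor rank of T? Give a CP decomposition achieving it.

rank(T) = 1

Lower bound: T ≠ 0 (e.g. T[0,1,0] = 27), so rank(T) ≥ 1.
Upper bound: if T = a (x) b (x) c then every fibre of T is a multiple of the corresponding factor, so read the factors off the fibres through the nonzero entry T[0,1,0] = 27.
The mode-1 fibre T[:,1,0] = [27, 18] gives a = [3, 2] (primitive direction); the mode-2 fibre T[0,:,0] = [0, 27, 27] gives b = [0, 1, 1]; then c[k] = T[0,1,k] / (a[0]·b[1]) = [27, -27, 9] / 3 = [9, -9, 3].
Expanding [3, 2] (x) [0, 1, 1] (x) [9, -9, 3] reproduces all 18 entries of T, so T = [3, 2] (x) [0, 1, 1] (x) [9, -9, 3] and rank(T) ≤ 1.
These bounds meet, so rank(T) = 1.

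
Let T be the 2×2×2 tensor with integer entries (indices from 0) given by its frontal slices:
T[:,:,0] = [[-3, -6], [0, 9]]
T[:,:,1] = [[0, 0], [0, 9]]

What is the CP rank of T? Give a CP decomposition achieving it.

rank(T) = 2

Lower bound: the mode-2 unfolding of T (rows indexed by j, columns by (i,k) = (0,0), (0,1), (1,0), (1,1)) is [[-3, 0, 0, 0], [-6, 0, 9, 9]].
There the 2×2 minor on rows j ∈ {0, 1}, columns (i,k) ∈ {(0,0), (1,0)} is det [[-3, 0], [-6, 9]] = -27 ≠ 0, so this unfolding has rank ≥ 2; CP rank is at least every unfolding rank, so rank(T) ≥ 2. (This is only a lower bound: in general the CP rank may exceed every unfolding rank, so we still need to exhibit 2 rank-1 terms summing to T.)
Upper bound — finding two terms. Write S_k = T[:,:,k] for the frontal slices: S₀ = [[-3, -6], [0, 9]], S₁ = [[0, 0], [0, 9]].
If T = a₁ ⊗ b₁ ⊗ c₁ + a₂ ⊗ b₂ ⊗ c₂ then each S_k = c₁[k]·a₁b₁ᵀ + c₂[k]·a₂b₂ᵀ. S₀ and S₁ are linearly independent, so a₁b₁ᵀ and a₂b₂ᵀ must span the same plane of matrices: they are the rank-1 matrices of the form x·S₀ + y·S₁.
det(x·S₀ + y·S₁) is −27·x² − 27·xy = (-27)·(x + y)(x), vanishing at (x:y) = (1:-1) and (0:1).
M₁ = S₀ − S₁ = [[-3, -6], [0, 0]] = (-3)·[1, 0][1, 2]ᵀ and M₂ = S₁ = [[0, 0], [0, 9]] = 9·[0, 1][0, 1]ᵀ, so take a₁ = [1, 0], b₁ = [1, 2], a₂ = [0, 1], b₂ = [0, 1].
Each slice is an integer combination of E₁ = a₁b₁ᵀ and E₂ = a₂b₂ᵀ: S₀ = −3·E₁ + 9·E₂, S₁ = 9·E₂; reading off coefficients, c₁ = [-3, 0] and c₂ = [9, 9].
Hence T = [1, 0] ⊗ [1, 2] ⊗ [-3, 0] + [0, 1] ⊗ [0, 1] ⊗ [9, 9], so rank(T) ≤ 2.
These bounds meet, so rank(T) = 2.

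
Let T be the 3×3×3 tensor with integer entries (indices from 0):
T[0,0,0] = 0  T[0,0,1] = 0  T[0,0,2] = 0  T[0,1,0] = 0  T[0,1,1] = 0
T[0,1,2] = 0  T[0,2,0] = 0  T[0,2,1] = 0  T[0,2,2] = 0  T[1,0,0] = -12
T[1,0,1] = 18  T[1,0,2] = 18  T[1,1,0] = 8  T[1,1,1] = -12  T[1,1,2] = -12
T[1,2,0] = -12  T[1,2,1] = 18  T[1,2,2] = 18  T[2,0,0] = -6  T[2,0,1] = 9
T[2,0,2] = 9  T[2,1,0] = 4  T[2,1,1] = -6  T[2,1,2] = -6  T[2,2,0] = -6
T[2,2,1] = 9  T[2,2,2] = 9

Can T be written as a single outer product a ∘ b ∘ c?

Yes

If T = a ∘ b ∘ c then every fibre of T is a multiple of the corresponding factor, so read the factors off the fibres through the nonzero entry T[1,0,0] = -12.
The mode-1 fibre T[:,0,0] = [0, -12, -6] gives a = [0, 2, 1] (primitive direction); the mode-2 fibre T[1,:,0] = [-12, 8, -12] gives b = [3, -2, 3]; then c[k] = T[1,0,k] / (a[1]·b[0]) = [-12, 18, 18] / 6 = [-2, 3, 3].
Expanding [0, 2, 1] ∘ [3, -2, 3] ∘ [-2, 3, 3] reproduces all 27 entries of T, so T = [0, 2, 1] ∘ [3, -2, 3] ∘ [-2, 3, 3] and rank(T) ≤ 1.
Equivalently every frontal slice T[:,:,k] is c[k] times the rank-1 matrix [0, 2, 1] ∘ [3, -2, 3]. So T has rank 1 (it is nonzero).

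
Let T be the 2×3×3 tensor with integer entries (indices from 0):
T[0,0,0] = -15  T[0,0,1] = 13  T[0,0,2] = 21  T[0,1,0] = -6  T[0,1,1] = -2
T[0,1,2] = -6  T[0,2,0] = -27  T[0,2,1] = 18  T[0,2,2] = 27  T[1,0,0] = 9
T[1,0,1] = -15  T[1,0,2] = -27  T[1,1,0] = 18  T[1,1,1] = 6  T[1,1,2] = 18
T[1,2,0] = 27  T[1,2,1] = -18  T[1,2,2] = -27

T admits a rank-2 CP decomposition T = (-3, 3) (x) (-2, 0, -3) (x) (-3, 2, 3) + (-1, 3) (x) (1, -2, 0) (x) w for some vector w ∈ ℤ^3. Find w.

Subtract the known terms from T to get the rank-1 residual R = (-1, 3) (x) (1, -2, 0) (x) w, so R[i,j,k] = a[i]·b[j]·w[k]. Pick indices with nonzero a[0]·b[0] = (-1)·(1) = -1. Only the fibre through (0,0,·) is needed: R[0,0,:] = T[0,0,:] − Σₗ aₗ[0]bₗ[0]cₗ = [-15, 13, 21] − (-3)·(-2)·(-3, 2, 3) = [3, 1, 3]. Then w[k] = R[0,0,k] / -1 for each k, giving w = [3, 1, 3] / -1 = (-3, -1, -3).

w = (-3, -1, -3)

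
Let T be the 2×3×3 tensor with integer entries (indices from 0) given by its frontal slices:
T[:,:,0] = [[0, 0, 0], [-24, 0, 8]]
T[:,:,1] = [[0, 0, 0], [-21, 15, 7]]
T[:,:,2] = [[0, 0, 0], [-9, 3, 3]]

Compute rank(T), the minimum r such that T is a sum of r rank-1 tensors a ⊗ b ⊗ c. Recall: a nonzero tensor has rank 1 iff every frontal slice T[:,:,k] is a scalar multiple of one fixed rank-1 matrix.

Lower bound: the mode-3 unfolding of T (rows indexed by k, columns by (i,j) = (0,0), (0,1), (0,2), (1,0), (1,1), (1,2)) is [[0, 0, 0, -24, 0, 8], [0, 0, 0, -21, 15, 7], [0, 0, 0, -9, 3, 3]].
There the 2×2 minor on rows k ∈ {0, 1}, columns (i,j) ∈ {(1,0), (1,1)} is det [[-24, 0], [-21, 15]] = -360 ≠ 0, so this unfolding has rank ≥ 2; CP rank is at least every unfolding rank, so rank(T) ≥ 2. (Flattening ranks never certify an upper bound on CP rank; for that we must actually write T with 2 rank-1 terms.)
Upper bound — finding two terms. Every mode-1 slice of T is a multiple of one matrix: T[i,:,:] = a[i]·M with a = (0, 1) and M = [[-24, -21, -9], [0, 15, 3], [8, 7, 3]] (rows indexed by j, columns by k). So it suffices to write M as a sum of two rank-1 matrices.
The rows of M satisfy (row 0) = −3·(row 2), so splitting by rows, M = (0, 1, 0)(0, 15, 3)ᵀ + (-3, 0, 1)(8, 7, 3)ᵀ.
Hence T = (0, 1) ⊗ (0, 1, 0) ⊗ (0, 15, 3) + (0, 1) ⊗ (-3, 0, 1) ⊗ (8, 7, 3), so rank(T) ≤ 2.
These bounds meet, so rank(T) = 2.

2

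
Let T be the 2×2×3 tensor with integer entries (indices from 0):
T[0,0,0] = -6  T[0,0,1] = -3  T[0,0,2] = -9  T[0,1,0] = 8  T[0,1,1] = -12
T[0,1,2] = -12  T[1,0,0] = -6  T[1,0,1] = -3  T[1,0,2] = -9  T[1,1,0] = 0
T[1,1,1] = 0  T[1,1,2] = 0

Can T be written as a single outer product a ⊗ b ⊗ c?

No

The mode-2 unfolding of T (rows indexed by j, columns by (i,k) = (0,0), (0,1), (0,2), (1,0), (1,1), (1,2)) is [[-6, -3, -9, -6, -3, -9], [8, -12, -12, 0, 0, 0]].
There the 2×2 minor on rows j ∈ {0, 1}, columns (i,k) ∈ {(0,0), (0,1)} is det [[-6, -3], [8, -12]] = 96 ≠ 0, so this unfolding has rank ≥ 2; CP rank is at least every unfolding rank, so rank(T) ≥ 2.
In particular rank(T) ≥ 2 > 1, so T is not rank-1.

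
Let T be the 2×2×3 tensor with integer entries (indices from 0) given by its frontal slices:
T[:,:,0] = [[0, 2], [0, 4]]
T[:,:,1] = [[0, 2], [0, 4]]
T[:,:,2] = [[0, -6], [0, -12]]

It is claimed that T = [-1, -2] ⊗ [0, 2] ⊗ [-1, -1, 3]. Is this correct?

Reconstruct entrywise from the claimed factors. For example, T[1,1,1] = 4 and Σₗ aₗ[1]bₗ[1]cₗ[1] = (-2)·(2)·(-1) = 4; checking all 12 entries, every one matches. The claim holds.

Yes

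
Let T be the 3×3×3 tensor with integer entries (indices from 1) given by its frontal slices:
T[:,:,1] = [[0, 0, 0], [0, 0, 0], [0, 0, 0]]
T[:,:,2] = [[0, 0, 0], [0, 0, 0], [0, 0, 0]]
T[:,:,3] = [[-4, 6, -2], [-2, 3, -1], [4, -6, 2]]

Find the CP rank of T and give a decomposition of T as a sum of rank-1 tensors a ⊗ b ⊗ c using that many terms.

Lower bound: T ≠ 0 (e.g. T[1,1,3] = -4), so rank(T) ≥ 1.
Upper bound: if T = a ⊗ b ⊗ c then every fibre of T is a multiple of the corresponding factor, so read the factors off the fibres through the nonzero entry T[1,1,3] = -4.
The mode-1 fibre T[:,1,3] = [-4, -2, 4] gives a = [2, 1, -2] (primitive direction); the mode-2 fibre T[1,:,3] = [-4, 6, -2] gives b = [2, -3, 1]; then c[k] = T[1,1,k] / (a[1]·b[1]) = [0, 0, -4] / 4 = [0, 0, -1].
Expanding [2, 1, -2] ⊗ [2, -3, 1] ⊗ [0, 0, -1] reproduces all 27 entries of T, so T = [2, 1, -2] ⊗ [2, -3, 1] ⊗ [0, 0, -1] and rank(T) ≤ 1.
These bounds meet, so rank(T) = 1.
Check entry T[2,1,3] = -2: (1)·(2)·(-1) = -2.

rank(T) = 1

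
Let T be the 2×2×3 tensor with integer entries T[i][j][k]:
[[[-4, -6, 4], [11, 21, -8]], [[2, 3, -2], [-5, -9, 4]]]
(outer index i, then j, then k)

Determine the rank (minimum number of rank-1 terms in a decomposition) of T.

Lower bound: the mode-1 unfolding of T (rows indexed by i, columns by (j,k) = (0,0), (0,1), (0,2), (1,0), (1,1), (1,2)) is [[-4, -6, 4, 11, 21, -8], [2, 3, -2, -5, -9, 4]].
There the 2×2 minor on rows i ∈ {0, 1}, columns (j,k) ∈ {(0,0), (1,0)} is det [[-4, 11], [2, -5]] = -2 ≠ 0, so this unfolding has rank ≥ 2; CP rank is at least every unfolding rank, so rank(T) ≥ 2. (Flattening ranks never certify an upper bound on CP rank; for that we must actually write T with 2 rank-1 terms.)
Upper bound — finding two terms. Write S_k = T[:,:,k] for the frontal slices: S₀ = [[-4, 11], [2, -5]], S₁ = [[-6, 21], [3, -9]], S₂ = [[4, -8], [-2, 4]].
If T = a₁ ⊗ b₁ ⊗ c₁ + a₂ ⊗ b₂ ⊗ c₂ then each S_k = c₁[k]·a₁b₁ᵀ + c₂[k]·a₂b₂ᵀ. S₀ and S₁ are linearly independent, so a₁b₁ᵀ and a₂b₂ᵀ must span the same plane of matrices: they are the rank-1 matrices of the form x·S₀ + y·S₁.
det(x·S₀ + y·S₁) is −2·x² − 9·xy − 9·y² = −(x + 3·y)(2·x + 3·y), vanishing at (x:y) = (3:-1) and (3:-2).
M₁ = 3·S₀ − S₁ = [[-6, 12], [3, -6]] = (-3)·[2, -1][1, -2]ᵀ and M₂ = 3·S₀ − 2·S₁ = [[0, -9], [0, 3]] = (-3)·[3, -1][0, 1]ᵀ, so take a₁ = [2, -1], b₁ = [1, -2], a₂ = [3, -1], b₂ = [0, 1].
Each slice is an integer combination of E₁ = a₁b₁ᵀ and E₂ = a₂b₂ᵀ: S₀ = −2·E₁ + E₂, S₁ = −3·E₁ + 3·E₂, S₂ = 2·E₁; reading off coefficients, c₁ = [-2, -3, 2] and c₂ = [1, 3, 0].
Hence T = [2, -1] ⊗ [1, -2] ⊗ [-2, -3, 2] + [3, -1] ⊗ [0, 1] ⊗ [1, 3, 0], so rank(T) ≤ 2.
These bounds meet, so rank(T) = 2.

2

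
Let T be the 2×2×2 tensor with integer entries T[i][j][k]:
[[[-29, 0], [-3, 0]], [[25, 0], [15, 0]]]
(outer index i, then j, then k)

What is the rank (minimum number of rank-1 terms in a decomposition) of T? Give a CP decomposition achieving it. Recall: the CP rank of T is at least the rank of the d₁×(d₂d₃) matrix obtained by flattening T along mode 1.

rank(T) = 2

Lower bound: in the mode-2 unfolding of T (rows indexed by j, columns by (i,k)) the 2×2 minor on rows j ∈ {0, 1}, columns (i,k) ∈ {(0,0), (1,0)} is det [[-29, 25], [-3, 15]] = -360 ≠ 0, so that unfolding has rank ≥ 2 and hence rank(T) ≥ 2 (CP rank is at least every unfolding rank, though it can be larger).
Upper bound: T[:,:,k] = c[k]·M for every slice, with c = [1, 0] and M = [[-29, -3], [25, 15]] (rows i, columns j).
Splitting M by its rows (i = 0, 1), M = [1, 0][-29, -3]ᵀ + [0, 1][25, 15]ᵀ.
Hence T = [1, 0] ⊗ [-29, -3] ⊗ [1, 0] + [0, 1] ⊗ [25, 15] ⊗ [1, 0], so rank(T) ≤ 2.
These bounds meet, so rank(T) = 2.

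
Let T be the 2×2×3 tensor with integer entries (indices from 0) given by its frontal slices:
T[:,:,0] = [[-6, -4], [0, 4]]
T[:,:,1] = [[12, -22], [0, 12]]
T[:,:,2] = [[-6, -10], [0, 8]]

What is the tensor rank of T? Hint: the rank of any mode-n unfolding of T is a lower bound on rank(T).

Lower bound: in the mode-1 unfolding of T (rows indexed by i, columns by (j,k)) the 2×2 minor on rows i ∈ {0, 1}, columns (j,k) ∈ {(0,0), (1,0)} is det [[-6, -4], [0, 4]] = -24 ≠ 0, so that unfolding has rank ≥ 2 and hence rank(T) ≥ 2 (CP rank is at least every unfolding rank, though it can be larger).
Upper bound: with S_k = T[:,:,k], the two rank-1 terms a₁b₁ᵀ, a₂b₂ᵀ are the rank-1 members of the pencil x·S₀ + y·S₁.
det(x·S₀ + y·S₁) is −24·x² − 24·xy + 144·y² = (-24)·(x + 3·y)(x − 2·y), vanishing at (x:y) = (3:-1) and (2:1).
M₁ = 3·S₀ − S₁ = [[-30, 10], [0, 0]] = (-10)·[1, 0][3, -1]ᵀ and M₂ = 2·S₀ + S₁ = [[0, -30], [0, 20]] = (-10)·[3, -2][0, 1]ᵀ, so take a₁ = [1, 0], b₁ = [3, -1], a₂ = [3, -2], b₂ = [0, 1].
Each slice is an integer combination of E₁ = a₁b₁ᵀ and E₂ = a₂b₂ᵀ: S₀ = −2·E₁ − 2·E₂, S₁ = 4·E₁ − 6·E₂, S₂ = −2·E₁ − 4·E₂; reading off coefficients, c₁ = [-2, 4, -2] and c₂ = [-2, -6, -4].
Hence T = [1, 0] ⊗ [3, -1] ⊗ [-2, 4, -2] + [3, -2] ⊗ [0, 1] ⊗ [-2, -6, -4], so rank(T) ≤ 2.
These bounds meet, so rank(T) = 2.

2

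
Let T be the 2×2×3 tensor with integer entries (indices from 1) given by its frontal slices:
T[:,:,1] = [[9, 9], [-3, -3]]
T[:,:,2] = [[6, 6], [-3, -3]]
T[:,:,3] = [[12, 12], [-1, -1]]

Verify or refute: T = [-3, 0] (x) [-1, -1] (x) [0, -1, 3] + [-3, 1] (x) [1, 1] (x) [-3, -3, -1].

Yes

Reconstruct entrywise from the claimed factors. For example, T[1,1,3] = 12 and Σₗ aₗ[1]bₗ[1]cₗ[3] = (-3)·(-1)·(3) + (-3)·(1)·(-1) = 12; checking all 12 entries, every one matches. The claim holds.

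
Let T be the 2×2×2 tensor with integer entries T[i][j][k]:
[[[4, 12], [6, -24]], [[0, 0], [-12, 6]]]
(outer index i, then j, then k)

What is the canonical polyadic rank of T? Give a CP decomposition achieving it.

rank(T) = 2

Lower bound: in the mode-1 unfolding of T (rows indexed by i, columns by (j,k)) the 2×2 minor on rows i ∈ {0, 1}, columns (j,k) ∈ {(0,0), (1,0)} is det [[4, 6], [0, -12]] = -48 ≠ 0, so that unfolding has rank ≥ 2 and hence rank(T) ≥ 2 (CP rank is at least every unfolding rank, though it can be larger).
Upper bound: with S_k = T[:,:,k], the two rank-1 terms a₁b₁ᵀ, a₂b₂ᵀ are the rank-1 members of the pencil x·S₀ + y·S₁.
det(x·S₀ + y·S₁) is −48·x² − 120·xy + 72·y² = (-24)·(x + 3·y)(2·x − y), vanishing at (x:y) = (3:-1) and (1:2).
M₁ = 3·S₀ − S₁ = [[0, 42], [0, -42]] = 42·(1, -1)(0, 1)ᵀ and M₂ = S₀ + 2·S₁ = [[28, -42], [0, 0]] = 14·(1, 0)(2, -3)ᵀ, so take a₁ = (1, -1), b₁ = (0, 1), a₂ = (1, 0), b₂ = (2, -3).
Each slice is an integer combination of E₁ = a₁b₁ᵀ and E₂ = a₂b₂ᵀ: S₀ = 12·E₁ + 2·E₂, S₁ = −6·E₁ + 6·E₂; reading off coefficients, c₁ = (12, -6) and c₂ = (2, 6).
Hence T = (1, -1) ⊗ (0, 1) ⊗ (12, -6) + (1, 0) ⊗ (2, -3) ⊗ (2, 6), so rank(T) ≤ 2.
These bounds meet, so rank(T) = 2.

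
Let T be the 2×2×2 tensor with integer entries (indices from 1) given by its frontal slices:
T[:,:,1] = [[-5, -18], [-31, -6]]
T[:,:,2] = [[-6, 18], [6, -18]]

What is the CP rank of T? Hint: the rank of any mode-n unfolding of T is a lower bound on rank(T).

Lower bound: in the mode-3 unfolding of T (rows indexed by k, columns by (i,j)) the 2×2 minor on rows k ∈ {1, 2}, columns (i,j) ∈ {(1,1), (1,2)} is det [[-5, -18], [-6, 18]] = -198 ≠ 0, so that unfolding has rank ≥ 2 and hence rank(T) ≥ 2 (CP rank is at least every unfolding rank, though it can be larger).
Upper bound: with S_k = T[:,:,k], the two rank-1 terms a₁b₁ᵀ, a₂b₂ᵀ are the rank-1 members of the pencil x·S₁ + y·S₂.
det(x·S₁ + y·S₂) is −528·x² + 792·xy = (-264)·(2·x − 3·y)(x), vanishing at (x:y) = (3:2) and (0:1).
M₁ = 3·S₁ + 2·S₂ = [[-27, -18], [-81, -54]] = (-9)·[1, 3][3, 2]ᵀ and M₂ = S₂ = [[-6, 18], [6, -18]] = (-6)·[1, -1][1, -3]ᵀ, so take a₁ = [1, 3], b₁ = [3, 2], a₂ = [1, -1], b₂ = [1, -3].
Each slice is an integer combination of E₁ = a₁b₁ᵀ and E₂ = a₂b₂ᵀ: S₁ = −3·E₁ + 4·E₂, S₂ = −6·E₂; reading off coefficients, c₁ = [-3, 0] and c₂ = [4, -6].
Hence T = [1, 3] ⊗ [3, 2] ⊗ [-3, 0] + [1, -1] ⊗ [1, -3] ⊗ [4, -6], so rank(T) ≤ 2.
These bounds meet, so rank(T) = 2.

2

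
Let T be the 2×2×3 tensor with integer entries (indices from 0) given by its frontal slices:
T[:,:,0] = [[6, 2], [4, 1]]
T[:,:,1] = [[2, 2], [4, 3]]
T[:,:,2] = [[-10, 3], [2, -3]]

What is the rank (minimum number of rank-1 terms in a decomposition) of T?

Lower bound: the mode-3 unfolding of T (rows indexed by k, columns by (i,j) = (0,0), (0,1), (1,0), (1,1)) is [[6, 2, 4, 1], [2, 2, 4, 3], [-10, 3, 2, -3]].
There the 3×3 minor on rows k ∈ {0, 1, 2}, columns (i,j) ∈ {(0,0), (0,1), (1,0)} is det [[6, 2, 4], [2, 2, 4], [-10, 3, 2]] = -32 ≠ 0, so this unfolding has rank ≥ 3; CP rank is at least every unfolding rank, so rank(T) ≥ 3. (This is only a lower bound: in general the CP rank may exceed every unfolding rank, so we still need to exhibit 3 rank-1 terms summing to T.)
Upper bound: T is a sum of 3 rank-1 terms, T = [1, -1] ⊗ [1, -1] ⊗ [-2, 2, 0] + [1, 1] ⊗ [2, 1] ⊗ [2, 2, -1] + [2, -1] ⊗ [2, -1] ⊗ [1, -1, -2] (written with every a and b primitive with positive leading entry and the scale carried by c; CP decompositions are not unique, and this one is verified by expanding entrywise), so rank(T) ≤ 3.
These bounds meet, so rank(T) = 3.

3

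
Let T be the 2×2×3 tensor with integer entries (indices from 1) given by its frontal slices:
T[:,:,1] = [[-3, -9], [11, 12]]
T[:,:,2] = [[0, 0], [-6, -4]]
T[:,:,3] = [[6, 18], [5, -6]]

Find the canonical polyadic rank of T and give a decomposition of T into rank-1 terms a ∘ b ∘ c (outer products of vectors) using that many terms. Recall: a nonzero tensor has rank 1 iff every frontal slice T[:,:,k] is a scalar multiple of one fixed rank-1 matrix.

rank(T) = 2

Lower bound: the mode-2 unfolding of T (rows indexed by j, columns by (i,k) = (1,1), (1,2), (1,3), (2,1), (2,2), (2,3)) is [[-3, 0, 6, 11, -6, 5], [-9, 0, 18, 12, -4, -6]].
There the 2×2 minor on rows j ∈ {1, 2}, columns (i,k) ∈ {(1,1), (2,1)} is det [[-3, 11], [-9, 12]] = 63 ≠ 0, so this unfolding has rank ≥ 2; CP rank is at least every unfolding rank, so rank(T) ≥ 2. (Unfolding ranks only ever bound the CP rank from below — rank(T) can be strictly larger than all of them — so the matching upper bound has to come from an explicit 2-term decomposition.)
Upper bound — finding two terms. Write S_k = T[:,:,k] for the frontal slices: S₁ = [[-3, -9], [11, 12]], S₂ = [[0, 0], [-6, -4]], S₃ = [[6, 18], [5, -6]].
If T = a₁ ∘ b₁ ∘ c₁ + a₂ ∘ b₂ ∘ c₂ then each S_k = c₁[k]·a₁b₁ᵀ + c₂[k]·a₂b₂ᵀ. S₁ and S₂ are linearly independent, so a₁b₁ᵀ and a₂b₂ᵀ must span the same plane of matrices: they are the rank-1 matrices of the form x·S₁ + y·S₂.
det(x·S₁ + y·S₂) is 63·x² − 42·xy = 21·(3·x − 2·y)(x), vanishing at (x:y) = (2:3) and (0:1).
M₁ = 2·S₁ + 3·S₂ = [[-6, -18], [4, 12]] = (-2)·[3, -2][1, 3]ᵀ and M₂ = S₂ = [[0, 0], [-6, -4]] = (-2)·[0, 1][3, 2]ᵀ, so take a₁ = [3, -2], b₁ = [1, 3], a₂ = [0, 1], b₂ = [3, 2].
Each slice is an integer combination of E₁ = a₁b₁ᵀ and E₂ = a₂b₂ᵀ: S₁ = −E₁ + 3·E₂, S₂ = −2·E₂, S₃ = 2·E₁ + 3·E₂; reading off coefficients, c₁ = [-1, 0, 2] and c₂ = [3, -2, 3].
Hence T = [3, -2] ∘ [1, 3] ∘ [-1, 0, 2] + [0, 1] ∘ [3, 2] ∘ [3, -2, 3], so rank(T) ≤ 2.
These bounds meet, so rank(T) = 2.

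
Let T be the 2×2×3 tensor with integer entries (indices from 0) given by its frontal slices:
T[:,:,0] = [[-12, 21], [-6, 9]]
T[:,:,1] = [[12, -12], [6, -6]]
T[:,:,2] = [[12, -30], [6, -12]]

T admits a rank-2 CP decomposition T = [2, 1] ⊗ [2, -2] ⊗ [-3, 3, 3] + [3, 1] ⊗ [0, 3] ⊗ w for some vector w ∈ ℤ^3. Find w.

w = [1, 0, -2]

Subtract the known terms from T to get the rank-1 residual R = [3, 1] ⊗ [0, 3] ⊗ w, so R[i,j,k] = a[i]·b[j]·w[k]. Pick indices with nonzero a[0]·b[1] = (3)·(3) = 9. Only the fibre through (0,1,·) is needed: R[0,1,:] = T[0,1,:] − Σₗ aₗ[0]bₗ[1]cₗ = [21, -12, -30] − (2)·(-2)·[-3, 3, 3] = [9, 0, -18]. Then w[k] = R[0,1,k] / 9 for each k, giving w = [9, 0, -18] / 9 = [1, 0, -2].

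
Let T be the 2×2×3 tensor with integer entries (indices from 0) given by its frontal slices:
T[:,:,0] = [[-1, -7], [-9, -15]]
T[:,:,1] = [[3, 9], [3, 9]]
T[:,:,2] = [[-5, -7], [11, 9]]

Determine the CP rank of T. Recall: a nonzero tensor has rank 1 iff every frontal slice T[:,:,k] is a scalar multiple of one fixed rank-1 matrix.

2

Lower bound: the mode-3 unfolding of T (rows indexed by k, columns by (i,j) = (0,0), (0,1), (1,0), (1,1)) is [[-1, -7, -9, -15], [3, 9, 3, 9], [-5, -7, 11, 9]].
There the 2×2 minor on rows k ∈ {0, 1}, columns (i,j) ∈ {(0,0), (0,1)} is det [[-1, -7], [3, 9]] = 12 ≠ 0, so this unfolding has rank ≥ 2; CP rank is at least every unfolding rank, so rank(T) ≥ 2. (Unfolding ranks only ever bound the CP rank from below — rank(T) can be strictly larger than all of them — so the matching upper bound has to come from an explicit 2-term decomposition.)
Upper bound — finding two terms. Write S_k = T[:,:,k] for the frontal slices: S₀ = [[-1, -7], [-9, -15]], S₁ = [[3, 9], [3, 9]], S₂ = [[-5, -7], [11, 9]].
If T = a₁ ∘ b₁ ∘ c₁ + a₂ ∘ b₂ ∘ c₂ then each S_k = c₁[k]·a₁b₁ᵀ + c₂[k]·a₂b₂ᵀ. S₀ and S₁ are linearly independent, so a₁b₁ᵀ and a₂b₂ᵀ must span the same plane of matrices: they are the rank-1 matrices of the form x·S₀ + y·S₁.
det(x·S₀ + y·S₁) is −48·x² + 48·xy = (-48)·(x − y)(x), vanishing at (x:y) = (1:1) and (0:1).
M₁ = S₀ + S₁ = [[2, 2], [-6, -6]] = 2·[1, -3][1, 1]ᵀ and M₂ = S₁ = [[3, 9], [3, 9]] = 3·[1, 1][1, 3]ᵀ, so take a₁ = [1, -3], b₁ = [1, 1], a₂ = [1, 1], b₂ = [1, 3].
Each slice is an integer combination of E₁ = a₁b₁ᵀ and E₂ = a₂b₂ᵀ: S₀ = 2·E₁ − 3·E₂, S₁ = 3·E₂, S₂ = −4·E₁ − E₂; reading off coefficients, c₁ = [2, 0, -4] and c₂ = [-3, 3, -1].
Hence T = [1, -3] ∘ [1, 1] ∘ [2, 0, -4] + [1, 1] ∘ [1, 3] ∘ [-3, 3, -1], so rank(T) ≤ 2.
These bounds meet, so rank(T) = 2.
Check entry T[1,1,2] = 9: (-3)·(1)·(-4) + (1)·(3)·(-1) = 9.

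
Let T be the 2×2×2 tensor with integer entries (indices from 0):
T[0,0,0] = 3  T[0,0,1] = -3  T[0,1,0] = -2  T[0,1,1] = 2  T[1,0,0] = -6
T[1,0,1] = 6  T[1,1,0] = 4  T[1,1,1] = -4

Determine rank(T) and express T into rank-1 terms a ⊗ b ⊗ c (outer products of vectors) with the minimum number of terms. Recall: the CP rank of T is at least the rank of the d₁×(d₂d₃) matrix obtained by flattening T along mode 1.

Lower bound: T ≠ 0 (e.g. T[0,0,0] = 3), so rank(T) ≥ 1.
Upper bound: if T = a ⊗ b ⊗ c then every fibre of T is a multiple of the corresponding factor, so read the factors off the fibres through the nonzero entry T[0,0,0] = 3.
The mode-1 fibre T[:,0,0] = [3, -6] gives a = [1, -2] (primitive direction); the mode-2 fibre T[0,:,0] = [3, -2] gives b = [3, -2]; then c[k] = T[0,0,k] / (a[0]·b[0]) = [3, -3] / 3 = [1, -1].
Expanding [1, -2] ⊗ [3, -2] ⊗ [1, -1] reproduces all 8 entries of T, so T = [1, -2] ⊗ [3, -2] ⊗ [1, -1] and rank(T) ≤ 1.
These bounds meet, so rank(T) = 1.

rank(T) = 1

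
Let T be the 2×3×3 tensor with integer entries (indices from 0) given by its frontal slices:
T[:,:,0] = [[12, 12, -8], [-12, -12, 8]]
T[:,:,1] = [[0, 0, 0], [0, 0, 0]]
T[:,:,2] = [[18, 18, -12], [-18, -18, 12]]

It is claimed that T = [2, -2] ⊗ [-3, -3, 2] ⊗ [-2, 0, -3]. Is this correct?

Reconstruct entrywise from the claimed factors. For example, T[1,2,2] = 12 and Σₗ aₗ[1]bₗ[2]cₗ[2] = (-2)·(2)·(-3) = 12; checking all 18 entries, every one matches. The claim holds.

Yes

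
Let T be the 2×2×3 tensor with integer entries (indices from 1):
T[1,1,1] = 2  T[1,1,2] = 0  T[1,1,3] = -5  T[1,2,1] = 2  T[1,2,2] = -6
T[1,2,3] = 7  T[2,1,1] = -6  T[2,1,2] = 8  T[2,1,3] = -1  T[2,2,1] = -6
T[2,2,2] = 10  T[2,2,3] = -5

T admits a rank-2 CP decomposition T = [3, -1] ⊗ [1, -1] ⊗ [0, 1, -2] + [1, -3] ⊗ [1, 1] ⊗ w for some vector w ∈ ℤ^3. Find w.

Subtract the known terms from T to get the rank-1 residual R = [1, -3] ⊗ [1, 1] ⊗ w, so R[i,j,k] = a[i]·b[j]·w[k]. Pick indices with nonzero a[1]·b[1] = (1)·(1) = 1. Only the fibre through (1,1,·) is needed: R[1,1,:] = T[1,1,:] − Σₗ aₗ[1]bₗ[1]cₗ = [2, 0, -5] − (3)·(1)·[0, 1, -2] = [2, -3, 1]. Then w[k] = R[1,1,k] / 1 for each k, giving w = [2, -3, 1] / 1 = [2, -3, 1].

w = [2, -3, 1]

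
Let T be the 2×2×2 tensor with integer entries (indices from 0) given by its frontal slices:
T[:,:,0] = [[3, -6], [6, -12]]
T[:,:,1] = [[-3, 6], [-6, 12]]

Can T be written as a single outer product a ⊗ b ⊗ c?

Yes

The mode-1 fibre T[:,0,0] = [3, 6] gives a = [1, 2] (primitive direction); the mode-2 fibre T[0,:,0] = [3, -6] gives b = [1, -2]; then c[k] = T[0,0,k] / (a[0]·b[0]) = [3, -3] / 1 = [3, -3].
Expanding [1, 2] ⊗ [1, -2] ⊗ [3, -3] reproduces all 8 entries of T, so T = [1, 2] ⊗ [1, -2] ⊗ [3, -3] and rank(T) ≤ 1.
Equivalently every frontal slice T[:,:,k] is c[k] times the rank-1 matrix [1, 2] ⊗ [1, -2]. So T has rank 1 (it is nonzero).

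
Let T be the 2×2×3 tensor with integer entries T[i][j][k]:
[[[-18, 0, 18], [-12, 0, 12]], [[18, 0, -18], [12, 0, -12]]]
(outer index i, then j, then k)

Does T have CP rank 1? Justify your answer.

Yes

The mode-1 fibre T[:,0,0] = [-18, 18] gives a = [1, -1] (primitive direction); the mode-2 fibre T[0,:,0] = [-18, -12] gives b = [3, 2]; then c[k] = T[0,0,k] / (a[0]·b[0]) = [-18, 0, 18] / 3 = [-6, 0, 6].
Expanding [1, -1] ⊗ [3, 2] ⊗ [-6, 0, 6] reproduces all 12 entries of T, so T = [1, -1] ⊗ [3, 2] ⊗ [-6, 0, 6] and rank(T) ≤ 1.
Equivalently every frontal slice T[:,:,k] is c[k] times the rank-1 matrix [1, -1] ⊗ [3, 2]. So T has rank 1 (it is nonzero).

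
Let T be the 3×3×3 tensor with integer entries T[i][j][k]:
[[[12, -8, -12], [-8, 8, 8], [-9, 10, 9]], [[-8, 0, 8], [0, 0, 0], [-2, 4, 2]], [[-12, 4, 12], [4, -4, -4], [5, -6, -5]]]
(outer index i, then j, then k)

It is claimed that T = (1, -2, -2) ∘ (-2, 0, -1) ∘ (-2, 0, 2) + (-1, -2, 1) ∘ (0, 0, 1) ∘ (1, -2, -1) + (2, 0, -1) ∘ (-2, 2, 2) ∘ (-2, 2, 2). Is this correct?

No

Reconstruct entry (0,2,0) from the claimed factors: Σₗ aₗ[0]bₗ[2]cₗ[0] = (1)·(-1)·(-2) + (-1)·(1)·(1) + (2)·(2)·(-2) = -7, but T[0,2,0] = -9. The claim is false.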